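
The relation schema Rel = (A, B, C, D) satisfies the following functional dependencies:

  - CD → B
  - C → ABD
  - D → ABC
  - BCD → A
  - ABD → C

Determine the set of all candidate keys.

{C}⁺: C→ABD adds A, B, D → {A, B, C, D}.
{D}⁺: D→ABC adds A, B, C → {A, B, C, D}.

(C), (D)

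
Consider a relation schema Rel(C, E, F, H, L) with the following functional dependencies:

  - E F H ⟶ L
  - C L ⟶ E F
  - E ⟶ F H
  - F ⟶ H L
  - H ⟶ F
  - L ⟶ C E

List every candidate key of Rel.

{E}⁺: E→FH adds F, H; F→HL adds L; L→CE adds C → {C, E, F, H, L}.
{F}⁺: F→HL adds H, L; L→CE adds C, E → {C, E, F, H, L}.
{H}⁺: H→F adds F; F→HL adds L; L→CE adds C, E → {C, E, F, H, L}.
{L}⁺: L→CE adds C, E; CL→EF adds F; E→FH adds H → {C, E, F, H, L}.

E; F; H; L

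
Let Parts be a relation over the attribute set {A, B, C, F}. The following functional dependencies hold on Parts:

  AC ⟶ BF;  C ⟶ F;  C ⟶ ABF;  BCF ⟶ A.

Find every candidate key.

Attribute C never appears on the right-hand side of any dependency, so C must belong to every candidate key.
{C}⁺ = {A, B, C, F}, which is all of the schema, so {C} is the only candidate key.

{C}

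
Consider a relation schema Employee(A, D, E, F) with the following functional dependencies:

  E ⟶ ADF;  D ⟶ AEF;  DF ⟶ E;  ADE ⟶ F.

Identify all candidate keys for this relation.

D, E

{D}⁺: D→AEF adds A, E, F → {A, D, E, F}.
{E}⁺: E→ADF adds A, D, F → {A, D, E, F}.
Any other superkey contains one of these as a subset, so there are no further candidate keys.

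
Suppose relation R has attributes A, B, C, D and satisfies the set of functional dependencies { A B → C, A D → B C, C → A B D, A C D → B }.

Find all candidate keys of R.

{C}; {A, B}; {A, D}

{C}⁺: C→ABD adds A, B, D → {A, B, C, D}.
{A, B}⁺: AB→C adds C; C→ABD adds D → {A, B, C, D}. Minimal: {B}⁺ = {B}; {A}⁺ = {A} — none reach the full schema.
{A, D}⁺: AD→BC adds B, C → {A, B, C, D}. Minimal: {D}⁺ = {D}; {A}⁺ = {A} — none reach the full schema.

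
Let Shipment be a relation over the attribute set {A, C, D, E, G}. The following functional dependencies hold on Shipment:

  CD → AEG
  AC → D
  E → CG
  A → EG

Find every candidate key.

{A}, {C, D}, {D, E}

{A}⁺: A→EG adds E, G; E→CG adds C; AC→D adds D → {A, C, D, E, G}.
{C, D}⁺: CD→AEG adds A, E, G → {A, C, D, E, G}. Minimal: {D}⁺ = {D}; {C}⁺ = {C} — none reach the full schema.
{D, E}⁺: E→CG adds C, G; CD→AEG adds A → {A, C, D, E, G}. Minimal: {E}⁺ = {C, E, G}; {D}⁺ = {D} — none reach the full schema.
Any other superkey contains one of these as a subset, so there are no further candidate keys.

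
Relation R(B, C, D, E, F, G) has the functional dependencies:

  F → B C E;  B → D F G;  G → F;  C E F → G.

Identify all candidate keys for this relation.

{B}, {F}, {G}

{B}⁺: B→DFG adds D, F, G; F→BCE adds C, E → {B, C, D, E, F, G}.
{F}⁺: F→BCE adds B, C, E; B→DFG adds D, G → {B, C, D, E, F, G}.
{G}⁺: G→F adds F; F→BCE adds B, C, E; B→DFG adds D → {B, C, D, E, F, G}.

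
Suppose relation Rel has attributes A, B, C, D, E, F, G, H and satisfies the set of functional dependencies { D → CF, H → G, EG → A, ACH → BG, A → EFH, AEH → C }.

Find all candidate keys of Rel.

{A, D}⁺: D→CF adds C, F; A→EFH adds E, H; H→G adds G; ACH→BG adds B → {A, B, C, D, E, F, G, H}. Minimal: {D}⁺ = {C, D, F}; {A}⁺ = {A, B, C, E, F, G, H} — none reach the full schema.
{D, E, G}⁺: D→CF adds C, F; EG→A adds A; A→EFH adds H; ACH→BG adds B → {A, B, C, D, E, F, G, H}. Minimal: {E, G}⁺ = {A, B, C, E, F, G, H}; {D, G}⁺ = {C, D, F, G}; {D, E}⁺ = {C, D, E, F} — none reach the full schema.
{D, E, H}⁺: D→CF adds C, F; H→G adds G; EG→A adds A; ACH→BG adds B → {A, B, C, D, E, F, G, H}. Minimal: {E, H}⁺ = {A, B, C, E, F, G, H}; {D, H}⁺ = {C, D, F, G, H}; {D, E}⁺ = {C, D, E, F} — none reach the full schema.
Any other superkey contains one of these as a subset, so there are no further candidate keys.

{A, D}, {D, E, G}, {D, E, H}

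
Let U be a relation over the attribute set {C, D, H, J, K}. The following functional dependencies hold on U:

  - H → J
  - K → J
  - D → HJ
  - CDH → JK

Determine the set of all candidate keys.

{C, D}

Attributes C, D never appear on any right-hand side, so every candidate key must contain {C, D}.
{C, D}⁺ = {C, D, H, J, K}, which is all of the schema, so {C, D} is the only candidate key.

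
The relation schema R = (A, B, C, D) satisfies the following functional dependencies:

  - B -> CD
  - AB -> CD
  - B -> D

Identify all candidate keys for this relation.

Attributes A, B never appear on any right-hand side, so every candidate key must contain {A, B}.
{A, B}⁺ = {A, B, C, D}, which is all of the schema, so {A, B} is the only candidate key.

{A, B}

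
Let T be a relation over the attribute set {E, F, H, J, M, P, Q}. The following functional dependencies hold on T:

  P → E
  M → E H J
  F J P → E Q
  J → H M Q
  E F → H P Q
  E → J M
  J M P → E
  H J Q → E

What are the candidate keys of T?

{E, F}, {F, J}, {F, M}, {F, P}

Attribute F never appears on the right-hand side of any dependency, so F must belong to every candidate key.
{F}⁺ = {F}, which is not all of the schema, so we must add further attributes.
{E, F}⁺: EF→HPQ adds H, P, Q; E→JM adds J, M → {E, F, H, J, M, P, Q}. Minimal: {F}⁺ = {F}; {E}⁺ = {E, H, J, M, Q} — none reach the full schema.
{F, J}⁺: J→HMQ adds H, M, Q; HJQ→E adds E; EF→HPQ adds P → {E, F, H, J, M, P, Q}. Minimal: {J}⁺ = {E, H, J, M, Q}; {F}⁺ = {F} — none reach the full schema.
{F, M}⁺: M→EHJ adds E, H, J; J→HMQ adds Q; EF→HPQ adds P → {E, F, H, J, M, P, Q}. Minimal: {M}⁺ = {E, H, J, M, Q}; {F}⁺ = {F} — none reach the full schema.
{F, P}⁺: P→E adds E; EF→HPQ adds H, Q; E→JM adds J, M → {E, F, H, J, M, P, Q}. Minimal: {P}⁺ = {E, H, J, M, P, Q}; {F}⁺ = {F} — none reach the full schema.
Any other superkey contains one of these as a subset, so there are no further candidate keys.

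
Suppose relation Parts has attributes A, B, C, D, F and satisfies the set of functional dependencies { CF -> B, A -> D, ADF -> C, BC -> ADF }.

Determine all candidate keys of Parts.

{A, F}⁺: A→D adds D; ADF→C adds C; CF→B adds B → {A, B, C, D, F}. Minimal: {F}⁺ = {F}; {A}⁺ = {A, D} — none reach the full schema.
{B, C}⁺: BC→ADF adds A, D, F → {A, B, C, D, F}. Minimal: {C}⁺ = {C}; {B}⁺ = {B} — none reach the full schema.
{C, F}⁺: CF→B adds B; BC→ADF adds A, D → {A, B, C, D, F}. Minimal: {F}⁺ = {F}; {C}⁺ = {C} — none reach the full schema.
Any other superkey contains one of these as a subset, so there are no further candidate keys.

{A, F}, {B, C}, {C, F}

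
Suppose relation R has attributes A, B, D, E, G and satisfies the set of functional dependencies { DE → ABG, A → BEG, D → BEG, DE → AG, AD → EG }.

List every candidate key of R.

Attribute D never appears on the right-hand side of any dependency, so D must belong to every candidate key.
{D}⁺ = {A, B, D, E, G}, which is all of the schema, so {D} is the only candidate key.

{D}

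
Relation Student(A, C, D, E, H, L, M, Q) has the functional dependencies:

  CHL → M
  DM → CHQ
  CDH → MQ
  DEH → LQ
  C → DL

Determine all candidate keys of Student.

(A, C, E, H), (A, C, E, M), (A, D, E, M)

Attributes A, E never appear on any right-hand side, so every candidate key must contain {A, E}.
{A, E}⁺ = {A, E}, which is not all of the schema, so we must add further attributes.
{A, C, E, H}⁺: C→DL adds D, L; CHL→M adds M; DM→CHQ adds Q → {A, C, D, E, H, L, M, Q}. Minimal: {C, E, H}⁺ = {C, D, E, H, L, M, Q}; {A, E, H}⁺ = {A, E, H}; {A, C, H}⁺ = {A, C, D, H, L, M, Q}; … — none reach the full schema.
{A, C, E, M}⁺: C→DL adds D, L; DM→CHQ adds H, Q → {A, C, D, E, H, L, M, Q}. Minimal: {C, E, M}⁺ = {C, D, E, H, L, M, Q}; {A, E, M}⁺ = {A, E, M}; {A, C, M}⁺ = {A, C, D, H, L, M, Q}; … — none reach the full schema.
{A, D, E, M}⁺: DM→CHQ adds C, H, Q; DEH→LQ adds L → {A, C, D, E, H, L, M, Q}. Minimal: {D, E, M}⁺ = {C, D, E, H, L, M, Q}; {A, E, M}⁺ = {A, E, M}; {A, D, M}⁺ = {A, C, D, H, L, M, Q}; … — none reach the full schema.
Any other superkey contains one of these as a subset, so there are no further candidate keys.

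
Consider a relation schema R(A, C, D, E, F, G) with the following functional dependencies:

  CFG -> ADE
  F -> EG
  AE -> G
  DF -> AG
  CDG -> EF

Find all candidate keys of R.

Attribute C never appears on the right-hand side of any dependency, so C must belong to every candidate key.
{C}⁺ = {C}, which is not all of the schema, so we must add further attributes.
{C, F}⁺: F→EG adds E, G; CFG→ADE adds A, D → {A, C, D, E, F, G}.
{C, D, G}⁺: CDG→EF adds E, F; CFG→ADE adds A → {A, C, D, E, F, G}.
{A, C, D, E}⁺: AE→G adds G; CDG→EF adds F → {A, C, D, E, F, G}.

{C, F}, {C, D, G}, {A, C, D, E}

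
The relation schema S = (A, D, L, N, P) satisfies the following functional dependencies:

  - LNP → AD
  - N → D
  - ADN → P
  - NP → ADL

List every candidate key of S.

(A, N), (N, P)

Attribute N never appears on the right-hand side of any dependency, so N must belong to every candidate key.
{N}⁺ = {D, N}, which is not all of the schema, so we must add further attributes.
{A, N}⁺: N→D adds D; ADN→P adds P; NP→ADL adds L → {A, D, L, N, P}. Minimal: {N}⁺ = {D, N}; {A}⁺ = {A} — none reach the full schema.
{N, P}⁺: N→D adds D; NP→ADL adds A, L → {A, D, L, N, P}. Minimal: {P}⁺ = {P}; {N}⁺ = {D, N} — none reach the full schema.
Any other superkey contains one of these as a subset, so there are no further candidate keys.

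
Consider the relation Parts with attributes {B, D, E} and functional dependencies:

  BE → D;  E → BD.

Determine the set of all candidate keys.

Attribute E never appears on the right-hand side of any dependency, so E must belong to every candidate key.
{E}⁺ = {B, D, E}, which is all of the schema, so {E} is the only candidate key.

E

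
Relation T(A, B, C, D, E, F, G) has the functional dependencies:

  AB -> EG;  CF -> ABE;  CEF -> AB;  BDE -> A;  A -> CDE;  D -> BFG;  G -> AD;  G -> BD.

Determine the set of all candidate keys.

{A}⁺: A→CDE adds C, D, E; D→BFG adds B, F, G → {A, B, C, D, E, F, G}.
{D}⁺: D→BFG adds B, F, G; G→AD adds A; AB→EG adds E; A→CDE adds C → {A, B, C, D, E, F, G}.
{G}⁺: G→AD adds A, D; G→BD adds B; AB→EG adds E; A→CDE adds C; D→BFG adds F → {A, B, C, D, E, F, G}.
{C, F}⁺: CF→ABE adds A, B, E; A→CDE adds D; D→BFG adds G → {A, B, C, D, E, F, G}. Minimal: {F}⁺ = {F}; {C}⁺ = {C} — none reach the full schema.
Any other superkey contains one of these as a subset, so there are no further candidate keys.

(A); (D); (G); (C, F)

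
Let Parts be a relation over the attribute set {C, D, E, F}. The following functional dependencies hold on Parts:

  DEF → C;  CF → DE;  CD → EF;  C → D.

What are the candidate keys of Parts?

{C}⁺: C→D adds D; CD→EF adds E, F → {C, D, E, F}.
{D, E, F}⁺: DEF→C adds C → {C, D, E, F}. Minimal: {E, F}⁺ = {E, F}; {D, F}⁺ = {D, F}; {D, E}⁺ = {D, E} — none reach the full schema.

{C}, {D, E, F}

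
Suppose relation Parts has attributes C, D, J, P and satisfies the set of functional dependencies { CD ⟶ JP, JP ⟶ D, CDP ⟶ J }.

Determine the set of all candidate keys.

(C, D), (C, J, P)

Attribute C never appears on the right-hand side of any dependency, so C must belong to every candidate key.
{C}⁺ = {C}, which is not all of the schema, so we must add further attributes.
{C, D}⁺: CD→JP adds J, P → {C, D, J, P}. Minimal: {D}⁺ = {D}; {C}⁺ = {C} — none reach the full schema.
{C, J, P}⁺: JP→D adds D → {C, D, J, P}. Minimal: {J, P}⁺ = {D, J, P}; {C, P}⁺ = {C, P}; {C, J}⁺ = {C, J} — none reach the full schema.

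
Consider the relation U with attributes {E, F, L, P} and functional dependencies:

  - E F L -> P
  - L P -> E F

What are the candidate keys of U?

{L, P}, {E, F, L}

Attribute L never appears on the right-hand side of any dependency, so L must belong to every candidate key.
{L}⁺ = {L}, which is not all of the schema, so we must add further attributes.
{L, P}⁺: LP→EF adds E, F → {E, F, L, P}. Minimal: {P}⁺ = {P}; {L}⁺ = {L} — none reach the full schema.
{E, F, L}⁺: EFL→P adds P → {E, F, L, P}. Minimal: {F, L}⁺ = {F, L}; {E, L}⁺ = {E, L}; {E, F}⁺ = {E, F} — none reach the full schema.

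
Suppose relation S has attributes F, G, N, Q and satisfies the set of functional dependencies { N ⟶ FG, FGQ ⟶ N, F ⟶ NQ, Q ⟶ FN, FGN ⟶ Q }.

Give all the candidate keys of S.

{F}⁺: F→NQ adds N, Q; N→FG adds G → {F, G, N, Q}.
{N}⁺: N→FG adds F, G; F→NQ adds Q → {F, G, N, Q}.
{Q}⁺: Q→FN adds F, N; N→FG adds G → {F, G, N, Q}.

{F}, {N}, {Q}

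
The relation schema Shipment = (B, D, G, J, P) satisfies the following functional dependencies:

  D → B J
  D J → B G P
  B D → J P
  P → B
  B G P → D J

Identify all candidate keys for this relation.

(D), (G, P)

{D}⁺: D→BJ adds B, J; DJ→BGP adds G, P → {B, D, G, J, P}.
{G, P}⁺: P→B adds B; BGP→DJ adds D, J → {B, D, G, J, P}. Minimal: {P}⁺ = {B, P}; {G}⁺ = {G} — none reach the full schema.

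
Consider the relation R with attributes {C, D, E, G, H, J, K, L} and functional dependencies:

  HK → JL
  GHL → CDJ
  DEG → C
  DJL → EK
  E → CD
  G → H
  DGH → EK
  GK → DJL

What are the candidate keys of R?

{D, G}⁺: G→H adds H; DGH→EK adds E, K; GK→DJL adds J, L; GHL→CDJ adds C → {C, D, E, G, H, J, K, L}. Minimal: {G}⁺ = {G, H}; {D}⁺ = {D} — none reach the full schema.
{E, G}⁺: E→CD adds C, D; G→H adds H; DGH→EK adds K; GK→DJL adds J, L → {C, D, E, G, H, J, K, L}. Minimal: {G}⁺ = {G, H}; {E}⁺ = {C, D, E} — none reach the full schema.
{G, K}⁺: G→H adds H; GK→DJL adds D, J, L; GHL→CDJ adds C; DJL→EK adds E → {C, D, E, G, H, J, K, L}. Minimal: {K}⁺ = {K}; {G}⁺ = {G, H} — none reach the full schema.
{G, L}⁺: G→H adds H; GHL→CDJ adds C, D, J; DJL→EK adds E, K → {C, D, E, G, H, J, K, L}. Minimal: {L}⁺ = {L}; {G}⁺ = {G, H} — none reach the full schema.

DG; EG; GK; GL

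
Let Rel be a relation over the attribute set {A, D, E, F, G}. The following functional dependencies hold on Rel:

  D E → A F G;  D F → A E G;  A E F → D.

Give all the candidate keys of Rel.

{D, E}, {D, F}, {A, E, F}

{D, E}⁺: DE→AFG adds A, F, G → {A, D, E, F, G}. Minimal: {E}⁺ = {E}; {D}⁺ = {D} — none reach the full schema.
{D, F}⁺: DF→AEG adds A, E, G → {A, D, E, F, G}. Minimal: {F}⁺ = {F}; {D}⁺ = {D} — none reach the full schema.
{A, E, F}⁺: AEF→D adds D; DE→AFG adds G → {A, D, E, F, G}. Minimal: {E, F}⁺ = {E, F}; {A, F}⁺ = {A, F}; {A, E}⁺ = {A, E} — none reach the full schema.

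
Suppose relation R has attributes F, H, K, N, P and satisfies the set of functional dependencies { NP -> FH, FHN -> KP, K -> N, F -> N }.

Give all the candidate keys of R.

{F, H}⁺: F→N adds N; FHN→KP adds K, P → {F, H, K, N, P}.
{F, P}⁺: F→N adds N; NP→FH adds H; FHN→KP adds K → {F, H, K, N, P}.
{K, P}⁺: K→N adds N; NP→FH adds F, H → {F, H, K, N, P}.
{N, P}⁺: NP→FH adds F, H; FHN→KP adds K → {F, H, K, N, P}.

(F, H); (F, P); (K, P); (N, P)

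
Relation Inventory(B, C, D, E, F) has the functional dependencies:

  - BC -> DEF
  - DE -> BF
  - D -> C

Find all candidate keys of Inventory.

(B, C); (B, D); (D, E)

{B, C}⁺: BC→DEF adds D, E, F → {B, C, D, E, F}.
{B, D}⁺: D→C adds C; BC→DEF adds E, F → {B, C, D, E, F}.
{D, E}⁺: DE→BF adds B, F; D→C adds C → {B, C, D, E, F}.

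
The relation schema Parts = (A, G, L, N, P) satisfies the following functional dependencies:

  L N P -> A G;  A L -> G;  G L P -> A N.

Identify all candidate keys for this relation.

ALP; GLP; LNP

Attributes L, P never appear on any right-hand side, so every candidate key must contain {L, P}.
{L, P}⁺ = {L, P}, which is not all of the schema, so we must add further attributes.
{A, L, P}⁺: AL→G adds G; GLP→AN adds N → {A, G, L, N, P}.
{G, L, P}⁺: GLP→AN adds A, N → {A, G, L, N, P}.
{L, N, P}⁺: LNP→AG adds A, G → {A, G, L, N, P}.
Any other superkey contains one of these as a subset, so there are no further candidate keys.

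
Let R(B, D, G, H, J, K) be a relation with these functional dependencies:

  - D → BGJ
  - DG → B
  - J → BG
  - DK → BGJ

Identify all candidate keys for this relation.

{D, H, K}⁺: D→BGJ adds B, G, J → {B, D, G, H, J, K}.
No other minimal superkey exists.

{D, H, K}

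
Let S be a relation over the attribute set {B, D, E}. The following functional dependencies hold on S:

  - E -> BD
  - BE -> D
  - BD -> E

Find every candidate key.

{E}, {B, D}

{E}⁺: E→BD adds B, D → {B, D, E}.
{B, D}⁺: BD→E adds E → {B, D, E}.
Any other superkey contains one of these as a subset, so there are no further candidate keys.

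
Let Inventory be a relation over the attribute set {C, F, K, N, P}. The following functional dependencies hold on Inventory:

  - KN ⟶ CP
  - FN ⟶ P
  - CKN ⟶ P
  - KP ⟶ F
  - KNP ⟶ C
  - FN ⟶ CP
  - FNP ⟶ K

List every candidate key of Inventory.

{F, N}, {K, N}

Attribute N never appears on the right-hand side of any dependency, so N must belong to every candidate key.
{N}⁺ = {N}, which is not all of the schema, so we must add further attributes.
{F, N}⁺: FN→P adds P; FN→CP adds C; FNP→K adds K → {C, F, K, N, P}.
{K, N}⁺: KN→CP adds C, P; KP→F adds F → {C, F, K, N, P}.
Any other superkey contains one of these as a subset, so there are no further candidate keys.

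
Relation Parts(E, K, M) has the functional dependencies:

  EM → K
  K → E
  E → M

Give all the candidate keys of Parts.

{E}⁺: E→M adds M; EM→K adds K → {E, K, M}.
{K}⁺: K→E adds E; E→M adds M → {E, K, M}.
Any other superkey contains one of these as a subset, so there are no further candidate keys.

{E}, {K}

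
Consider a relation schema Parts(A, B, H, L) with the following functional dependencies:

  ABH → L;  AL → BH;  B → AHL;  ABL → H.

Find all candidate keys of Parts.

{B}⁺: B→AHL adds A, H, L → {A, B, H, L}.
{A, L}⁺: AL→BH adds B, H → {A, B, H, L}. Minimal: {L}⁺ = {L}; {A}⁺ = {A} — none reach the full schema.

(B); (A, L)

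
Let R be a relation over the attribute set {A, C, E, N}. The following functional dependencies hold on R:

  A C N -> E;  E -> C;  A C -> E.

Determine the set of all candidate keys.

{A, C, N}, {A, E, N}

Attributes A, N never appear on any right-hand side, so every candidate key must contain {A, N}.
{A, N}⁺ = {A, N}, which is not all of the schema, so we must add further attributes.
{A, C, N}⁺: ACN→E adds E → {A, C, E, N}. Minimal: {C, N}⁺ = {C, N}; {A, N}⁺ = {A, N}; {A, C}⁺ = {A, C, E} — none reach the full schema.
{A, E, N}⁺: E→C adds C → {A, C, E, N}. Minimal: {E, N}⁺ = {C, E, N}; {A, N}⁺ = {A, N}; {A, E}⁺ = {A, C, E} — none reach the full schema.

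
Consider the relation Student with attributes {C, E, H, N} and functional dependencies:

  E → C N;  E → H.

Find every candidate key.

Attribute E never appears on the right-hand side of any dependency, so E must belong to every candidate key.
{E}⁺ = {C, E, H, N}, which is all of the schema, so {E} is the only candidate key.

(E)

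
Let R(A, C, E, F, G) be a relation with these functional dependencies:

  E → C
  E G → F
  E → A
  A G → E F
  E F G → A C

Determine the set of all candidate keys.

{A, G}⁺: AG→EF adds E, F; EFG→AC adds C → {A, C, E, F, G}. Minimal: {G}⁺ = {G}; {A}⁺ = {A} — none reach the full schema.
{E, G}⁺: E→C adds C; EG→F adds F; E→A adds A → {A, C, E, F, G}. Minimal: {G}⁺ = {G}; {E}⁺ = {A, C, E} — none reach the full schema.

{A, G}; {E, G}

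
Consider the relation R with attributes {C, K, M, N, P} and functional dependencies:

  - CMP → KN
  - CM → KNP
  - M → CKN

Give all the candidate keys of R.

(M)

Attribute M never appears on the right-hand side of any dependency, so M must belong to every candidate key.
{M}⁺ = {C, K, M, N, P}, which is all of the schema, so {M} is the only candidate key.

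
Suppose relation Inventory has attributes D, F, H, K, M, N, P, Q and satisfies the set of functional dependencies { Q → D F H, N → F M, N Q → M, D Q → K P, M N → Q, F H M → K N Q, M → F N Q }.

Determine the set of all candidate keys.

M; N

{M}⁺: M→FNQ adds F, N, Q; Q→DFH adds D, H; DQ→KP adds K, P → {D, F, H, K, M, N, P, Q}.
{N}⁺: N→FM adds F, M; MN→Q adds Q; Q→DFH adds D, H; DQ→KP adds K, P → {D, F, H, K, M, N, P, Q}.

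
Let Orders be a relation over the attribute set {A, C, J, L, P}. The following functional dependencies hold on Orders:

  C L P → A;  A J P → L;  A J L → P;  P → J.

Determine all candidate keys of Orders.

{A, C, P}, {C, L, P}, {A, C, J, L}

Attribute C never appears on the right-hand side of any dependency, so C must belong to every candidate key.
{C}⁺ = {C}, which is not all of the schema, so we must add further attributes.
{A, C, P}⁺: P→J adds J; AJP→L adds L → {A, C, J, L, P}. Minimal: {C, P}⁺ = {C, J, P}; {A, P}⁺ = {A, J, L, P}; {A, C}⁺ = {A, C} — none reach the full schema.
{C, L, P}⁺: CLP→A adds A; P→J adds J → {A, C, J, L, P}. Minimal: {L, P}⁺ = {J, L, P}; {C, P}⁺ = {C, J, P}; {C, L}⁺ = {C, L} — none reach the full schema.
{A, C, J, L}⁺: AJL→P adds P → {A, C, J, L, P}. Minimal: {C, J, L}⁺ = {C, J, L}; {A, J, L}⁺ = {A, J, L, P}; {A, C, L}⁺ = {A, C, L}; … — none reach the full schema.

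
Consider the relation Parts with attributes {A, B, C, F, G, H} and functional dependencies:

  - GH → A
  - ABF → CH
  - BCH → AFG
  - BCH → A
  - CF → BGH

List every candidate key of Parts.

(C, F); (A, B, F); (B, C, H); (B, F, G, H)

{C, F}⁺: CF→BGH adds B, G, H; GH→A adds A → {A, B, C, F, G, H}. Minimal: {F}⁺ = {F}; {C}⁺ = {C} — none reach the full schema.
{A, B, F}⁺: ABF→CH adds C, H; BCH→AFG adds G → {A, B, C, F, G, H}. Minimal: {B, F}⁺ = {B, F}; {A, F}⁺ = {A, F}; {A, B}⁺ = {A, B} — none reach the full schema.
{B, C, H}⁺: BCH→AFG adds A, F, G → {A, B, C, F, G, H}. Minimal: {C, H}⁺ = {C, H}; {B, H}⁺ = {B, H}; {B, C}⁺ = {B, C} — none reach the full schema.
{B, F, G, H}⁺: GH→A adds A; ABF→CH adds C → {A, B, C, F, G, H}. Minimal: {F, G, H}⁺ = {A, F, G, H}; {B, G, H}⁺ = {A, B, G, H}; {B, F, H}⁺ = {B, F, H}; … — none reach the full schema.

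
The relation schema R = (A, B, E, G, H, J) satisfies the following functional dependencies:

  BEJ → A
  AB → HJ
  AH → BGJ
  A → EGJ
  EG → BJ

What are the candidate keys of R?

{A}⁺: A→EGJ adds E, G, J; EG→BJ adds B; AB→HJ adds H → {A, B, E, G, H, J}.
{E, G}⁺: EG→BJ adds B, J; BEJ→A adds A; AB→HJ adds H → {A, B, E, G, H, J}.
{B, E, J}⁺: BEJ→A adds A; AB→HJ adds H; AH→BGJ adds G → {A, B, E, G, H, J}.
Any other superkey contains one of these as a subset, so there are no further candidate keys.

{A}; {E, G}; {B, E, J}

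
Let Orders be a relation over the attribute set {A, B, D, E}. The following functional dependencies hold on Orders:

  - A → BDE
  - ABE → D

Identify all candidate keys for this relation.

A

Attribute A never appears on the right-hand side of any dependency, so A must belong to every candidate key.
{A}⁺ = {A, B, D, E}, which is all of the schema, so {A} is the only candidate key.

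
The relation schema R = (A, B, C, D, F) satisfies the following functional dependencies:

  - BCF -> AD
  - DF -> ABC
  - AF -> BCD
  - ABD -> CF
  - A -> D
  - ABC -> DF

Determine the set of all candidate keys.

(A, B); (A, F); (D, F); (B, C, F)

{A, B}⁺: A→D adds D; ABD→CF adds C, F → {A, B, C, D, F}. Minimal: {B}⁺ = {B}; {A}⁺ = {A, D} — none reach the full schema.
{A, F}⁺: AF→BCD adds B, C, D → {A, B, C, D, F}. Minimal: {F}⁺ = {F}; {A}⁺ = {A, D} — none reach the full schema.
{D, F}⁺: DF→ABC adds A, B, C → {A, B, C, D, F}. Minimal: {F}⁺ = {F}; {D}⁺ = {D} — none reach the full schema.
{B, C, F}⁺: BCF→AD adds A, D → {A, B, C, D, F}. Minimal: {C, F}⁺ = {C, F}; {B, F}⁺ = {B, F}; {B, C}⁺ = {B, C} — none reach the full schema.
Any other superkey contains one of these as a subset, so there are no further candidate keys.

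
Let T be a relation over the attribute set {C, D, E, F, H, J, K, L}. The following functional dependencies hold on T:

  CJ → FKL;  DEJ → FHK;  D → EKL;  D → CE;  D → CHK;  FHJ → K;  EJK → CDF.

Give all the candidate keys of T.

Attribute J never appears on the right-hand side of any dependency, so J must belong to every candidate key.
{J}⁺ = {J}, which is not all of the schema, so we must add further attributes.
{D, J}⁺: D→EKL adds E, K, L; D→CE adds C; D→CHK adds H; EJK→CDF adds F → {C, D, E, F, H, J, K, L}.
{C, E, J}⁺: CJ→FKL adds F, K, L; EJK→CDF adds D; DEJ→FHK adds H → {C, D, E, F, H, J, K, L}.
{E, J, K}⁺: EJK→CDF adds C, D, F; CJ→FKL adds L; DEJ→FHK adds H → {C, D, E, F, H, J, K, L}.
{E, F, H, J}⁺: FHJ→K adds K; EJK→CDF adds C, D; CJ→FKL adds L → {C, D, E, F, H, J, K, L}.

(D, J); (C, E, J); (E, J, K); (E, F, H, J)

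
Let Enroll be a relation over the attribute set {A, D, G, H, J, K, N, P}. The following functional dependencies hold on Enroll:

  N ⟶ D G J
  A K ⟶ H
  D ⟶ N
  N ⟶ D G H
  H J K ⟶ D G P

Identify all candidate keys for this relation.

(A, D, K), (A, J, K), (A, K, N)

{A, D, K}⁺: AK→H adds H; D→N adds N; N→DGH adds G; N→DGJ adds J; HJK→DGP adds P → {A, D, G, H, J, K, N, P}. Minimal: {D, K}⁺ = {D, G, H, J, K, N, P}; {A, K}⁺ = {A, H, K}; {A, D}⁺ = {A, D, G, H, J, N} — none reach the full schema.
{A, J, K}⁺: AK→H adds H; HJK→DGP adds D, G, P; D→N adds N → {A, D, G, H, J, K, N, P}. Minimal: {J, K}⁺ = {J, K}; {A, K}⁺ = {A, H, K}; {A, J}⁺ = {A, J} — none reach the full schema.
{A, K, N}⁺: N→DGJ adds D, G, J; AK→H adds H; HJK→DGP adds P → {A, D, G, H, J, K, N, P}. Minimal: {K, N}⁺ = {D, G, H, J, K, N, P}; {A, N}⁺ = {A, D, G, H, J, N}; {A, K}⁺ = {A, H, K} — none reach the full schema.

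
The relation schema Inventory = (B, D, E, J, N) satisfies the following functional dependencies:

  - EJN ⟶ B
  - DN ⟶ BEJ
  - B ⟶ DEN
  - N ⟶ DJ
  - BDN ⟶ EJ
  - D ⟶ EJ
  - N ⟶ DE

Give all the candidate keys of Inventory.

{B}⁺: B→DEN adds D, E, N; N→DJ adds J → {B, D, E, J, N}.
{N}⁺: N→DJ adds D, J; D→EJ adds E; EJN→B adds B → {B, D, E, J, N}.

{B}, {N}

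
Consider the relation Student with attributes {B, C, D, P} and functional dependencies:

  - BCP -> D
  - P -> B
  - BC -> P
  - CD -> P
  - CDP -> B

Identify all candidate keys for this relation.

(B, C), (C, D), (C, P)

Attribute C never appears on the right-hand side of any dependency, so C must belong to every candidate key.
{C}⁺ = {C}, which is not all of the schema, so we must add further attributes.
{B, C}⁺: BC→P adds P; BCP→D adds D → {B, C, D, P}. Minimal: {C}⁺ = {C}; {B}⁺ = {B} — none reach the full schema.
{C, D}⁺: CD→P adds P; CDP→B adds B → {B, C, D, P}. Minimal: {D}⁺ = {D}; {C}⁺ = {C} — none reach the full schema.
{C, P}⁺: P→B adds B; BCP→D adds D → {B, C, D, P}. Minimal: {P}⁺ = {B, P}; {C}⁺ = {C} — none reach the full schema.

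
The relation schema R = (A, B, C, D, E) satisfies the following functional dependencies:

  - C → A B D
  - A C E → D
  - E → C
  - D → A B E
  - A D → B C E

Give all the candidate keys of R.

{C}⁺: C→ABD adds A, B, D; D→ABE adds E → {A, B, C, D, E}.
{D}⁺: D→ABE adds A, B, E; AD→BCE adds C → {A, B, C, D, E}.
{E}⁺: E→C adds C; C→ABD adds A, B, D → {A, B, C, D, E}.

(C), (D), (E)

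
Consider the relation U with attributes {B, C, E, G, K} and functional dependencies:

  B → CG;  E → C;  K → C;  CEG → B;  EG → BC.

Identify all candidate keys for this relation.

(B, E, K); (E, G, K)

{B, E, K}⁺: B→CG adds C, G → {B, C, E, G, K}. Minimal: {E, K}⁺ = {C, E, K}; {B, K}⁺ = {B, C, G, K}; {B, E}⁺ = {B, C, E, G} — none reach the full schema.
{E, G, K}⁺: E→C adds C; CEG→B adds B → {B, C, E, G, K}. Minimal: {G, K}⁺ = {C, G, K}; {E, K}⁺ = {C, E, K}; {E, G}⁺ = {B, C, E, G} — none reach the full schema.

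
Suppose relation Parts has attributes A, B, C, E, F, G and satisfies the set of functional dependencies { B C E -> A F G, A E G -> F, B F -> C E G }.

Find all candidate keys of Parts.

Attribute B never appears on the right-hand side of any dependency, so B must belong to every candidate key.
{B}⁺ = {B}, which is not all of the schema, so we must add further attributes.
{B, F}⁺: BF→CEG adds C, E, G; BCE→AFG adds A → {A, B, C, E, F, G}. Minimal: {F}⁺ = {F}; {B}⁺ = {B} — none reach the full schema.
{B, C, E}⁺: BCE→AFG adds A, F, G → {A, B, C, E, F, G}. Minimal: {C, E}⁺ = {C, E}; {B, E}⁺ = {B, E}; {B, C}⁺ = {B, C} — none reach the full schema.
{A, B, E, G}⁺: AEG→F adds F; BF→CEG adds C → {A, B, C, E, F, G}. Minimal: {B, E, G}⁺ = {B, E, G}; {A, E, G}⁺ = {A, E, F, G}; {A, B, G}⁺ = {A, B, G}; … — none reach the full schema.
Any other superkey contains one of these as a subset, so there are no further candidate keys.

{B, F}; {B, C, E}; {A, B, E, G}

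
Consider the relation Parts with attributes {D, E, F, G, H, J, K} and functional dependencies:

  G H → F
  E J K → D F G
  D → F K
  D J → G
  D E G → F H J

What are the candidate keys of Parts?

Attribute E never appears on the right-hand side of any dependency, so E must belong to every candidate key.
{E}⁺ = {E}, which is not all of the schema, so we must add further attributes.
{D, E, G}⁺: D→FK adds F, K; DEG→FHJ adds H, J → {D, E, F, G, H, J, K}. Minimal: {E, G}⁺ = {E, G}; {D, G}⁺ = {D, F, G, K}; {D, E}⁺ = {D, E, F, K} — none reach the full schema.
{D, E, J}⁺: D→FK adds F, K; DJ→G adds G; DEG→FHJ adds H → {D, E, F, G, H, J, K}. Minimal: {E, J}⁺ = {E, J}; {D, J}⁺ = {D, F, G, J, K}; {D, E}⁺ = {D, E, F, K} — none reach the full schema.
{E, J, K}⁺: EJK→DFG adds D, F, G; DEG→FHJ adds H → {D, E, F, G, H, J, K}. Minimal: {J, K}⁺ = {J, K}; {E, K}⁺ = {E, K}; {E, J}⁺ = {E, J} — none reach the full schema.

{D, E, G}, {D, E, J}, {E, J, K}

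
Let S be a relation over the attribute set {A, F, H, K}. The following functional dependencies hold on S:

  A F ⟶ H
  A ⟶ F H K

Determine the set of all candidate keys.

Attribute A never appears on the right-hand side of any dependency, so A must belong to every candidate key.
{A}⁺ = {A, F, H, K}, which is all of the schema, so {A} is the only candidate key.

{A}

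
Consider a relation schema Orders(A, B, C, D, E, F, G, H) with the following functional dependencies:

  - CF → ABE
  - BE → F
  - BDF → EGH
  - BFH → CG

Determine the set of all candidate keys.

BDE; BDF; CDF

{B, D, E}⁺: BE→F adds F; BDF→EGH adds G, H; BFH→CG adds C; CF→ABE adds A → {A, B, C, D, E, F, G, H}.
{B, D, F}⁺: BDF→EGH adds E, G, H; BFH→CG adds C; CF→ABE adds A → {A, B, C, D, E, F, G, H}.
{C, D, F}⁺: CF→ABE adds A, B, E; BDF→EGH adds G, H → {A, B, C, D, E, F, G, H}.
Any other superkey contains one of these as a subset, so there are no further candidate keys.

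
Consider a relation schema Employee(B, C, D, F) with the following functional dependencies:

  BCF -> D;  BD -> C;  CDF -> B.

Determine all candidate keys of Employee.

Attribute F never appears on the right-hand side of any dependency, so F must belong to every candidate key.
{F}⁺ = {F}, which is not all of the schema, so we must add further attributes.
{B, C, F}⁺: BCF→D adds D → {B, C, D, F}.
{B, D, F}⁺: BD→C adds C → {B, C, D, F}.
{C, D, F}⁺: CDF→B adds B → {B, C, D, F}.
Any other superkey contains one of these as a subset, so there are no further candidate keys.

(B, C, F), (B, D, F), (C, D, F)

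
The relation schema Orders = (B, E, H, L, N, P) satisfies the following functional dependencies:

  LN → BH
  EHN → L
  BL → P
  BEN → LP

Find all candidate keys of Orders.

Attributes E, N never appear on any right-hand side, so every candidate key must contain {E, N}.
{E, N}⁺ = {E, N}, which is not all of the schema, so we must add further attributes.
{B, E, N}⁺: BEN→LP adds L, P; LN→BH adds H → {B, E, H, L, N, P}.
{E, H, N}⁺: EHN→L adds L; LN→BH adds B; BL→P adds P → {B, E, H, L, N, P}.
{E, L, N}⁺: LN→BH adds B, H; BL→P adds P → {B, E, H, L, N, P}.

BEN; EHN; ELN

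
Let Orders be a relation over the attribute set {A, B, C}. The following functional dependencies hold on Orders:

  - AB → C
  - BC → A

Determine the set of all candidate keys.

Attribute B never appears on the right-hand side of any dependency, so B must belong to every candidate key.
{B}⁺ = {B}, which is not all of the schema, so we must add further attributes.
{A, B}⁺: AB→C adds C → {A, B, C}. Minimal: {B}⁺ = {B}; {A}⁺ = {A} — none reach the full schema.
{B, C}⁺: BC→A adds A → {A, B, C}. Minimal: {C}⁺ = {C}; {B}⁺ = {B} — none reach the full schema.

{A, B}; {B, C}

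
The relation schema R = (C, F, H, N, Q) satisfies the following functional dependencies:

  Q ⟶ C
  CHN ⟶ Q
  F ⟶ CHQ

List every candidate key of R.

(F, N)

{F, N}⁺: F→CHQ adds C, H, Q → {C, F, H, N, Q}. Minimal: {N}⁺ = {N}; {F}⁺ = {C, F, H, Q} — none reach the full schema.
No other minimal superkey exists.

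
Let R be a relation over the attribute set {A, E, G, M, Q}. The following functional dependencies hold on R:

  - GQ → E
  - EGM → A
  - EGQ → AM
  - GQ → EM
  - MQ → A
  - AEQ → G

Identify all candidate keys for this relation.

Attribute Q never appears on the right-hand side of any dependency, so Q must belong to every candidate key.
{Q}⁺ = {Q}, which is not all of the schema, so we must add further attributes.
{G, Q}⁺: GQ→E adds E; EGQ→AM adds A, M → {A, E, G, M, Q}. Minimal: {Q}⁺ = {Q}; {G}⁺ = {G} — none reach the full schema.
{A, E, Q}⁺: AEQ→G adds G; EGQ→AM adds M → {A, E, G, M, Q}. Minimal: {E, Q}⁺ = {E, Q}; {A, Q}⁺ = {A, Q}; {A, E}⁺ = {A, E} — none reach the full schema.
{E, M, Q}⁺: MQ→A adds A; AEQ→G adds G → {A, E, G, M, Q}. Minimal: {M, Q}⁺ = {A, M, Q}; {E, Q}⁺ = {E, Q}; {E, M}⁺ = {E, M} — none reach the full schema.
Any other superkey contains one of these as a subset, so there are no further candidate keys.

{G, Q}, {A, E, Q}, {E, M, Q}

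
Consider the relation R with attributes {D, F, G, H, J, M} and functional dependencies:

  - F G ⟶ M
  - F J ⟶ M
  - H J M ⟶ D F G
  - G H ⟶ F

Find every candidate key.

(F, H, J), (G, H, J), (H, J, M)

Attributes H, J never appear on any right-hand side, so every candidate key must contain {H, J}.
{H, J}⁺ = {H, J}, which is not all of the schema, so we must add further attributes.
{F, H, J}⁺: FJ→M adds M; HJM→DFG adds D, G → {D, F, G, H, J, M}. Minimal: {H, J}⁺ = {H, J}; {F, J}⁺ = {F, J, M}; {F, H}⁺ = {F, H} — none reach the full schema.
{G, H, J}⁺: GH→F adds F; FG→M adds M; HJM→DFG adds D → {D, F, G, H, J, M}. Minimal: {H, J}⁺ = {H, J}; {G, J}⁺ = {G, J}; {G, H}⁺ = {F, G, H, M} — none reach the full schema.
{H, J, M}⁺: HJM→DFG adds D, F, G → {D, F, G, H, J, M}. Minimal: {J, M}⁺ = {J, M}; {H, M}⁺ = {H, M}; {H, J}⁺ = {H, J} — none reach the full schema.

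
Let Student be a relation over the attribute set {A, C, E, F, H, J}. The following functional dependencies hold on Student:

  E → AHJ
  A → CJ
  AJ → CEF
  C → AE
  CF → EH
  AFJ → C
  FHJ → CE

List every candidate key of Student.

A; C; E; FHJ

{A}⁺: A→CJ adds C, J; AJ→CEF adds E, F; CF→EH adds H → {A, C, E, F, H, J}.
{C}⁺: C→AE adds A, E; E→AHJ adds H, J; AJ→CEF adds F → {A, C, E, F, H, J}.
{E}⁺: E→AHJ adds A, H, J; A→CJ adds C; AJ→CEF adds F → {A, C, E, F, H, J}.
{F, H, J}⁺: FHJ→CE adds C, E; E→AHJ adds A → {A, C, E, F, H, J}.
Any other superkey contains one of these as a subset, so there are no further candidate keys.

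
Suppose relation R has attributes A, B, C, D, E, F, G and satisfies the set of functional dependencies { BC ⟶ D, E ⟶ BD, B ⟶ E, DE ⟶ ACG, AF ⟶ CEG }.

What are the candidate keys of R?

{A, F}; {B, F}; {E, F}

Attribute F never appears on the right-hand side of any dependency, so F must belong to every candidate key.
{F}⁺ = {F}, which is not all of the schema, so we must add further attributes.
{A, F}⁺: AF→CEG adds C, E, G; E→BD adds B, D → {A, B, C, D, E, F, G}. Minimal: {F}⁺ = {F}; {A}⁺ = {A} — none reach the full schema.
{B, F}⁺: B→E adds E; E→BD adds D; DE→ACG adds A, C, G → {A, B, C, D, E, F, G}. Minimal: {F}⁺ = {F}; {B}⁺ = {A, B, C, D, E, G} — none reach the full schema.
{E, F}⁺: E→BD adds B, D; DE→ACG adds A, C, G → {A, B, C, D, E, F, G}. Minimal: {F}⁺ = {F}; {E}⁺ = {A, B, C, D, E, G} — none reach the full schema.
Any other superkey contains one of these as a subset, so there are no further candidate keys.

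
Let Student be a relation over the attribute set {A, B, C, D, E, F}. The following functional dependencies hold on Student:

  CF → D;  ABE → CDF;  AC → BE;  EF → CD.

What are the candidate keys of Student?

{A, C}⁺: AC→BE adds B, E; ABE→CDF adds D, F → {A, B, C, D, E, F}.
{A, B, E}⁺: ABE→CDF adds C, D, F → {A, B, C, D, E, F}.
{A, E, F}⁺: EF→CD adds C, D; AC→BE adds B → {A, B, C, D, E, F}.

(A, C); (A, B, E); (A, E, F)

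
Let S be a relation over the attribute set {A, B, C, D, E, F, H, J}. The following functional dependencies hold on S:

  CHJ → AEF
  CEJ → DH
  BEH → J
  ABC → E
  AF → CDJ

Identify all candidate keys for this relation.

{A, B, F}; {A, B, C, H}; {A, B, C, J}; {B, C, E, H}; {B, C, E, J}; {B, C, H, J}

Attribute B never appears on the right-hand side of any dependency, so B must belong to every candidate key.
{B}⁺ = {B}, which is not all of the schema, so we must add further attributes.
{A, B, F}⁺: AF→CDJ adds C, D, J; ABC→E adds E; CEJ→DH adds H → {A, B, C, D, E, F, H, J}.
{A, B, C, H}⁺: ABC→E adds E; BEH→J adds J; CHJ→AEF adds F; CEJ→DH adds D → {A, B, C, D, E, F, H, J}.
{A, B, C, J}⁺: ABC→E adds E; CEJ→DH adds D, H; CHJ→AEF adds F → {A, B, C, D, E, F, H, J}.
{B, C, E, H}⁺: BEH→J adds J; CHJ→AEF adds A, F; CEJ→DH adds D → {A, B, C, D, E, F, H, J}.
{B, C, E, J}⁺: CEJ→DH adds D, H; CHJ→AEF adds A, F → {A, B, C, D, E, F, H, J}.
{B, C, H, J}⁺: CHJ→AEF adds A, E, F; CEJ→DH adds D → {A, B, C, D, E, F, H, J}.
Any other superkey contains one of these as a subset, so there are no further candidate keys.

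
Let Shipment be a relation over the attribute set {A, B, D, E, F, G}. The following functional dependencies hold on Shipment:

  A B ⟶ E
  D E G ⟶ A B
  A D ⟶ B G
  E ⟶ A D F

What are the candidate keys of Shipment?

{E}⁺: E→ADF adds A, D, F; AD→BG adds B, G → {A, B, D, E, F, G}.
{A, B}⁺: AB→E adds E; E→ADF adds D, F; AD→BG adds G → {A, B, D, E, F, G}. Minimal: {B}⁺ = {B}; {A}⁺ = {A} — none reach the full schema.
{A, D}⁺: AD→BG adds B, G; AB→E adds E; E→ADF adds F → {A, B, D, E, F, G}. Minimal: {D}⁺ = {D}; {A}⁺ = {A} — none reach the full schema.
Any other superkey contains one of these as a subset, so there are no further candidate keys.

{E}, {A, B}, {A, D}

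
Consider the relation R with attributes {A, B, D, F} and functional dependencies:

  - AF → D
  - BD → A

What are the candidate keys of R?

{A, B, F}⁺: AF→D adds D → {A, B, D, F}. Minimal: {B, F}⁺ = {B, F}; {A, F}⁺ = {A, D, F}; {A, B}⁺ = {A, B} — none reach the full schema.
{B, D, F}⁺: BD→A adds A → {A, B, D, F}. Minimal: {D, F}⁺ = {D, F}; {B, F}⁺ = {B, F}; {B, D}⁺ = {A, B, D} — none reach the full schema.

{A, B, F}, {B, D, F}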